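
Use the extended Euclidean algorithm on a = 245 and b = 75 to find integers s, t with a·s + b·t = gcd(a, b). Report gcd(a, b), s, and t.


Euclidean algorithm on (245, 75) — divide until remainder is 0:
  245 = 3 · 75 + 20
  75 = 3 · 20 + 15
  20 = 1 · 15 + 5
  15 = 3 · 5 + 0
gcd(245, 75) = 5.
Track Bezout coefficients alongside the remainders: start with r₀ = 245 = a·1 + b·0 (s = 1, t = 0) and r₁ = 75 = a·0 + b·1 (s = 0, t = 1); each new remainder r_{k+1} = r_{k-1} − q_k·r_k inherits s_{k+1} = s_{k-1} − q_k·s_k, t_{k+1} = t_{k-1} − q_k·t_k, so r_k = a·s_k + b·t_k at every step:
  q = 3: r = 20, s = 1 − 3·0 = 1, t = 0 − 3·1 = -3  (check: 245·1 + 75·(-3) = 20)
  q = 3: r = 15, s = 0 − 3·1 = -3, t = 1 − 3·(-3) = 10  (check: 245·(-3) + 75·10 = 15)
  q = 1: r = 5, s = 1 − 1·(-3) = 4, t = -3 − 1·10 = -13  (check: 245·4 + 75·(-13) = 5)
The row with r = 5 (the gcd) gives the Bezout coefficients s = 4, t = -13.
Result: 245 · (4) + 75 · (-13) = 5.

gcd(245, 75) = 5; s = 4, t = -13 (check: 245·4 + 75·(-13) = 5).


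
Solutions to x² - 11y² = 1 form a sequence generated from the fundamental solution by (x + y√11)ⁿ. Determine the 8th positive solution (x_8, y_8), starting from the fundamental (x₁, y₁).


Step 1: Find the fundamental solution (x₁, y₁) of x² - 11y² = 1.
  Expand √11 as a continued fraction. a₀ = ⌊√11⌋ = 3; iterate m_{k+1} = d_k·a_k − m_k, d_{k+1} = (11 − m_{k+1}²)/d_k, a_{k+1} = ⌊(a₀ + m_{k+1})/d_{k+1}⌋ (starting m₀ = 0, d₀ = 1), with convergents p_k = a_k·p_{k-1} + p_{k-2}, q_k = a_k·q_{k-1} + q_{k-2} (p₋₁ = 1, q₋₁ = 0):
  k = 0: a₀ = 3; p₀/q₀ = 3/1; p₀² − 11·q₀² = 9 − 11 = -2.
  k = 1: m = 3, d = 2, a = ⌊(3 + 3)/2⌋ = 3; p/q = (3·3 + 1)/(3·1 + 0) = 10/3; p² − 11·q² = 100 − 99 = 1.
  The first convergent with p² − 11·q² = 1 gives the fundamental solution (x₁, y₁) = (10, 3).
Step 2: Apply the recurrence (x_{n+1}, y_{n+1}) = (x₁x_n + 11y₁y_n, x₁y_n + y₁x_n) repeatedly.
  From (x_1, y_1) = (10, 3): x_2 = 10·10 + 11·3·3 = 199; y_2 = 10·3 + 3·10 = 60.
  From (x_2, y_2) = (199, 60): x_3 = 10·199 + 11·3·60 = 3970; y_3 = 10·60 + 3·199 = 1197.
  From (x_3, y_3) = (3970, 1197): x_4 = 10·3970 + 11·3·1197 = 79201; y_4 = 10·1197 + 3·3970 = 23880.
  From (x_4, y_4) = (79201, 23880): x_5 = 10·79201 + 11·3·23880 = 1580050; y_5 = 10·23880 + 3·79201 = 476403.
  From (x_5, y_5) = (1580050, 476403): x_6 = 10·1580050 + 11·3·476403 = 31521799; y_6 = 10·476403 + 3·1580050 = 9504180.
  From (x_6, y_6) = (31521799, 9504180): x_7 = 10·31521799 + 11·3·9504180 = 628855930; y_7 = 10·9504180 + 3·31521799 = 189607197.
  From (x_7, y_7) = (628855930, 189607197): x_8 = 10·628855930 + 11·3·189607197 = 12545596801; y_8 = 10·189607197 + 3·628855930 = 3782639760.
Step 3: Verify x_8² - 11·y_8² = 157391999093261433601 - 157391999093261433600 = 1 (should be 1). ✓

(x_1, y_1) = (10, 3); (x_8, y_8) = (12545596801, 3782639760).


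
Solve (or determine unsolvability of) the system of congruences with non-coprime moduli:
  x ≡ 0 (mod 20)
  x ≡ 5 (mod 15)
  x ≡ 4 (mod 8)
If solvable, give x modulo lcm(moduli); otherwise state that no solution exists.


Moduli 20, 15, 8 are not pairwise coprime, so CRT works modulo lcm(m_i) when all pairwise compatibility conditions hold.
Pairwise compatibility: gcd(m_i, m_j) must divide a_i - a_j for every pair.
Merge one congruence at a time:
  Start: x ≡ 0 (mod 20).
  Combine with x ≡ 5 (mod 15): gcd(20, 15) = 5; 5 - 0 = 5, which IS divisible by 5, so compatible.
    Write x = 0 + 20·t and substitute into x ≡ 5 (mod 15): 20·t ≡ 5 − 0 = 5 (mod 15).
    Divide the congruence (and modulus) by g = 5: 4·t ≡ 1 (mod 3).
    Reduce coefficients mod 3: 1·t ≡ 1 (mod 3).
    So t ≡ 1 (mod 3).
    Then x = 0 + 20·1 = 20, valid modulo lcm(20, 15) = 60: x ≡ 20 (mod 60).
  Combine with x ≡ 4 (mod 8): gcd(60, 8) = 4; 4 - 20 = -16, which IS divisible by 4, so compatible.
    Write x = 20 + 60·t and substitute into x ≡ 4 (mod 8): 60·t ≡ 4 − 20 = -16 (mod 8).
    Divide the congruence (and modulus) by g = 4: 15·t ≡ -4 (mod 2).
    Reduce coefficients mod 2: 1·t ≡ 0 (mod 2).
    So t ≡ 0 (mod 2).
    Then x = 20 + 60·0 = 20, valid modulo lcm(60, 8) = 120: x ≡ 20 (mod 120).
Verify: 20 mod 20 = 0, 20 mod 15 = 5, 20 mod 8 = 4.

x ≡ 20 (mod 120).


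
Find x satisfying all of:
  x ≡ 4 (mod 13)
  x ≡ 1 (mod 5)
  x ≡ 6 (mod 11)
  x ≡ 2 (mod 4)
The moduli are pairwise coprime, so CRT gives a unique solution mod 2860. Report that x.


Product of moduli M = 13 · 5 · 11 · 4 = 2860.
Merge one congruence at a time:
  Start: x ≡ 4 (mod 13).
  Combine with x ≡ 1 (mod 5); new modulus lcm = 65.
    Write x = 4 + 13·t and substitute into x ≡ 1 (mod 5): 13·t ≡ 1 − 4 = -3 (mod 5).
    Reduce coefficients mod 5: 3·t ≡ 2 (mod 5).
    The inverse of 3 mod 5 is 2 (since 3·2 = 6 = 1·5 + 1), so t ≡ 2·2 = 4 ≡ 4 (mod 5).
    Then x = 4 + 13·4 = 56, valid modulo lcm(13, 5) = 65: x ≡ 56 (mod 65).
  Combine with x ≡ 6 (mod 11); new modulus lcm = 715.
    Write x = 56 + 65·t and substitute into x ≡ 6 (mod 11): 65·t ≡ 6 − 56 = -50 (mod 11).
    Reduce coefficients mod 11: 10·t ≡ 5 (mod 11).
    The inverse of 10 mod 11 is 10 (since 10·10 = 100 = 9·11 + 1), so t ≡ 10·5 = 50 ≡ 6 (mod 11).
    Then x = 56 + 65·6 = 446, valid modulo lcm(65, 11) = 715: x ≡ 446 (mod 715).
  Combine with x ≡ 2 (mod 4); new modulus lcm = 2860.
    Write x = 446 + 715·t and substitute into x ≡ 2 (mod 4): 715·t ≡ 2 − 446 = -444 (mod 4).
    Reduce coefficients mod 4: 3·t ≡ 0 (mod 4).
    The inverse of 3 mod 4 is 3 (since 3·3 = 9 = 2·4 + 1), so t ≡ 3·0 = 0 ≡ 0 (mod 4).
    Then x = 446 + 715·0 = 446, valid modulo lcm(715, 4) = 2860: x ≡ 446 (mod 2860).
Verify against each original: 446 mod 13 = 4, 446 mod 5 = 1, 446 mod 11 = 6, 446 mod 4 = 2.

x ≡ 446 (mod 2860).


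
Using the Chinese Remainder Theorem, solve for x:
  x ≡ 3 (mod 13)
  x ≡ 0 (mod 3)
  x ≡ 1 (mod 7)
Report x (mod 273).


Moduli 13, 3, 7 are pairwise coprime; by CRT there is a unique solution modulo M = 13 · 3 · 7 = 273.
Solve pairwise, accumulating the modulus:
  Start with x ≡ 3 (mod 13).
  Combine with x ≡ 0 (mod 3): since gcd(13, 3) = 1, we get a unique residue mod 39.
    Write x = 3 + 13·t and substitute into x ≡ 0 (mod 3): 13·t ≡ 0 − 3 = -3 (mod 3).
    Reduce coefficients mod 3: 1·t ≡ 0 (mod 3).
    So t ≡ 0 (mod 3).
    Then x = 3 + 13·0 = 3, valid modulo lcm(13, 3) = 39: x ≡ 3 (mod 39).
  Combine with x ≡ 1 (mod 7): since gcd(39, 7) = 1, we get a unique residue mod 273.
    Write x = 3 + 39·t and substitute into x ≡ 1 (mod 7): 39·t ≡ 1 − 3 = -2 (mod 7).
    Reduce coefficients mod 7: 4·t ≡ 5 (mod 7).
    The inverse of 4 mod 7 is 2 (since 4·2 = 8 = 1·7 + 1), so t ≡ 2·5 = 10 ≡ 3 (mod 7).
    Then x = 3 + 39·3 = 120, valid modulo lcm(39, 7) = 273: x ≡ 120 (mod 273).
Verify: 120 mod 13 = 3 ✓, 120 mod 3 = 0 ✓, 120 mod 7 = 1 ✓.

x ≡ 120 (mod 273).


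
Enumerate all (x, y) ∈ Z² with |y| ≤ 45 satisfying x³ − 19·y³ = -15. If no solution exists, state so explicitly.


The equation is x³ - 19y³ = -15. For fixed y, x³ = 19·y³ − 15, so a solution requires the RHS to be a perfect cube.
Strategy: iterate y from -45 to 45, compute RHS = 19·y³ − 15, and check whether it is a (positive or negative) perfect cube.
Check small values of y:
  y = 0: RHS = -15 is not a perfect cube.
  y = 1: RHS = 4 is not a perfect cube.
  y = -1: RHS = -34 is not a perfect cube.
  y = 2: RHS = 137 is not a perfect cube.
  y = -2: RHS = -167 is not a perfect cube.
  y = 3: RHS = 498 is not a perfect cube.
  y = -3: RHS = -528 is not a perfect cube.
Continuing the search up to |y| = 45 finds no solutions either.
No (x, y) in the scanned range satisfies the equation.

No integer solutions with |y| ≤ 45.


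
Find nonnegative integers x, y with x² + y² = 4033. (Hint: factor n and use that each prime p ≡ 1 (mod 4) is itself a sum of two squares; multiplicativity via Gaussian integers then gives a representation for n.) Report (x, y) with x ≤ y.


Step 1: Factor n = 4033 = 37 · 109.
Step 2: Check the mod-4 condition on each prime factor: 37 ≡ 1 (mod 4), exponent 1; 109 ≡ 1 (mod 4), exponent 1.
All primes ≡ 3 (mod 4) appear to even exponent (or don't appear), so by the two-squares theorem n IS expressible as a sum of two squares.
Step 3: Build a representation. Here n = 37 · 109 is a product of primes ≡ 1 (mod 4). Each prime p ≡ 1 (mod 4) is itself a sum of two squares; find a² by testing p − a² for a perfect square:
  37: 37 − 1² = 36 = 6² ⇒ 37 = 1² + 6².
  109: 109 − 1² = 108, 109 − 2² = 105, 109 − 3² = 100 = 10² ⇒ 109 = 3² + 10².
  Combine using the Brahmagupta–Fibonacci identity (a² + b²)(c² + d²) = (ac − bd)² + (ad + bc)² = (ac + bd)² + (ad − bc)²:
  37 · 109 = 4033: from (1² + 6²)(3² + 10²), take (1·3 − 6·10, 1·10 + 6·3) = (3 − 60, 10 + 18) = (-57, 28); dropping signs (only squares matter) gives (57, 28); check 57² + 28² = 3249 + 784 = 4033 ✓.
Step 4: Order so x ≤ y and verify: 28² + 57² = 784 + 3249 = 4033 = n. ✓

n = 4033 = 28² + 57² (one valid representation with x ≤ y).


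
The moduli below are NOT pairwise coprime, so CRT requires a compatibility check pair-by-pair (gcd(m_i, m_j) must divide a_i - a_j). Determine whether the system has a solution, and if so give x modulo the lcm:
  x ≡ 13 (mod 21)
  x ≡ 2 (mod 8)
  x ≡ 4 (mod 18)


Moduli 21, 8, 18 are not pairwise coprime, so CRT works modulo lcm(m_i) when all pairwise compatibility conditions hold.
Pairwise compatibility: gcd(m_i, m_j) must divide a_i - a_j for every pair.
Merge one congruence at a time:
  Start: x ≡ 13 (mod 21).
  Combine with x ≡ 2 (mod 8): gcd(21, 8) = 1; 2 - 13 = -11, which IS divisible by 1, so compatible.
    Write x = 13 + 21·t and substitute into x ≡ 2 (mod 8): 21·t ≡ 2 − 13 = -11 (mod 8).
    Reduce coefficients mod 8: 5·t ≡ 5 (mod 8).
    The inverse of 5 mod 8 is 5 (since 5·5 = 25 = 3·8 + 1), so t ≡ 5·5 = 25 ≡ 1 (mod 8).
    Then x = 13 + 21·1 = 34, valid modulo lcm(21, 8) = 168: x ≡ 34 (mod 168).
  Combine with x ≡ 4 (mod 18): gcd(168, 18) = 6; 4 - 34 = -30, which IS divisible by 6, so compatible.
    Write x = 34 + 168·t and substitute into x ≡ 4 (mod 18): 168·t ≡ 4 − 34 = -30 (mod 18).
    Divide the congruence (and modulus) by g = 6: 28·t ≡ -5 (mod 3).
    Reduce coefficients mod 3: 1·t ≡ 1 (mod 3).
    So t ≡ 1 (mod 3).
    Then x = 34 + 168·1 = 202, valid modulo lcm(168, 18) = 504: x ≡ 202 (mod 504).
Verify: 202 mod 21 = 13, 202 mod 8 = 2, 202 mod 18 = 4.

x ≡ 202 (mod 504).


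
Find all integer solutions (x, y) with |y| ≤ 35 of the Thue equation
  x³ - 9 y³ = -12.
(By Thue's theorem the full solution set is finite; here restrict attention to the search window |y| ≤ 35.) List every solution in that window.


The equation is x³ - 9y³ = -12. For fixed y, x³ = 9·y³ − 12, so a solution requires the RHS to be a perfect cube.
Strategy: iterate y from -35 to 35, compute RHS = 9·y³ − 12, and check whether it is a (positive or negative) perfect cube.
Check small values of y:
  y = 0: RHS = -12 is not a perfect cube.
  y = 1: RHS = -3 is not a perfect cube.
  y = -1: RHS = -21 is not a perfect cube.
  y = 2: RHS = 60 is not a perfect cube.
  y = -2: RHS = -84 is not a perfect cube.
  y = 3: RHS = 231 is not a perfect cube.
  y = -3: RHS = -255 is not a perfect cube.
Continuing the search up to |y| = 35 finds no solutions either.
No (x, y) in the scanned range satisfies the equation.

No integer solutions with |y| ≤ 35.


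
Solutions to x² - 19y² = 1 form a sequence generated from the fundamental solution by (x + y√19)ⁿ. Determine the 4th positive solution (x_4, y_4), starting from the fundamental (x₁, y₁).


Step 1: Find the fundamental solution (x₁, y₁) of x² - 19y² = 1.
  Expand √19 as a continued fraction. a₀ = ⌊√19⌋ = 4; iterate m_{k+1} = d_k·a_k − m_k, d_{k+1} = (19 − m_{k+1}²)/d_k, a_{k+1} = ⌊(a₀ + m_{k+1})/d_{k+1}⌋ (starting m₀ = 0, d₀ = 1), with convergents p_k = a_k·p_{k-1} + p_{k-2}, q_k = a_k·q_{k-1} + q_{k-2} (p₋₁ = 1, q₋₁ = 0):
  k = 0: a₀ = 4; p₀/q₀ = 4/1; p₀² − 19·q₀² = 16 − 19 = -3.
  k = 1: m = 4, d = 3, a = ⌊(4 + 4)/3⌋ = 2; p/q = (2·4 + 1)/(2·1 + 0) = 9/2; p² − 19·q² = 81 − 76 = 5.
  k = 2: m = 2, d = 5, a = ⌊(4 + 2)/5⌋ = 1; p/q = (1·9 + 4)/(1·2 + 1) = 13/3; p² − 19·q² = 169 − 171 = -2.
  k = 3: m = 3, d = 2, a = ⌊(4 + 3)/2⌋ = 3; p/q = (3·13 + 9)/(3·3 + 2) = 48/11; p² − 19·q² = 2304 − 2299 = 5.
  k = 4: m = 3, d = 5, a = ⌊(4 + 3)/5⌋ = 1; p/q = (1·48 + 13)/(1·11 + 3) = 61/14; p² − 19·q² = 3721 − 3724 = -3.
  k = 5: m = 2, d = 3, a = ⌊(4 + 2)/3⌋ = 2; p/q = (2·61 + 48)/(2·14 + 11) = 170/39; p² − 19·q² = 28900 − 28899 = 1.
  The first convergent with p² − 19·q² = 1 gives the fundamental solution (x₁, y₁) = (170, 39).
Step 2: Apply the recurrence (x_{n+1}, y_{n+1}) = (x₁x_n + 19y₁y_n, x₁y_n + y₁x_n) repeatedly.
  From (x_1, y_1) = (170, 39): x_2 = 170·170 + 19·39·39 = 57799; y_2 = 170·39 + 39·170 = 13260.
  From (x_2, y_2) = (57799, 13260): x_3 = 170·57799 + 19·39·13260 = 19651490; y_3 = 170·13260 + 39·57799 = 4508361.
  From (x_3, y_3) = (19651490, 4508361): x_4 = 170·19651490 + 19·39·4508361 = 6681448801; y_4 = 170·4508361 + 39·19651490 = 1532829480.
Step 3: Verify x_4² - 19·y_4² = 44641758080384337601 - 44641758080384337600 = 1 (should be 1). ✓

(x_1, y_1) = (170, 39); (x_4, y_4) = (6681448801, 1532829480).


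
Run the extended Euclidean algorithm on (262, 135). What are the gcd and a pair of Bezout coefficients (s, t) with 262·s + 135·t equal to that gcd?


Euclidean algorithm on (262, 135) — divide until remainder is 0:
  262 = 1 · 135 + 127
  135 = 1 · 127 + 8
  127 = 15 · 8 + 7
  8 = 1 · 7 + 1
  7 = 7 · 1 + 0
gcd(262, 135) = 1.
Track Bezout coefficients alongside the remainders: start with r₀ = 262 = a·1 + b·0 (s = 1, t = 0) and r₁ = 135 = a·0 + b·1 (s = 0, t = 1); each new remainder r_{k+1} = r_{k-1} − q_k·r_k inherits s_{k+1} = s_{k-1} − q_k·s_k, t_{k+1} = t_{k-1} − q_k·t_k, so r_k = a·s_k + b·t_k at every step:
  q = 1: r = 127, s = 1 − 1·0 = 1, t = 0 − 1·1 = -1  (check: 262·1 + 135·(-1) = 127)
  q = 1: r = 8, s = 0 − 1·1 = -1, t = 1 − 1·(-1) = 2  (check: 262·(-1) + 135·2 = 8)
  q = 15: r = 7, s = 1 − 15·(-1) = 16, t = -1 − 15·2 = -31  (check: 262·16 + 135·(-31) = 7)
  q = 1: r = 1, s = -1 − 1·16 = -17, t = 2 − 1·(-31) = 33  (check: 262·(-17) + 135·33 = 1)
The row with r = 1 (the gcd) gives the Bezout coefficients s = -17, t = 33.
Result: 262 · (-17) + 135 · (33) = 1.

gcd(262, 135) = 1; s = -17, t = 33 (check: 262·(-17) + 135·33 = 1).


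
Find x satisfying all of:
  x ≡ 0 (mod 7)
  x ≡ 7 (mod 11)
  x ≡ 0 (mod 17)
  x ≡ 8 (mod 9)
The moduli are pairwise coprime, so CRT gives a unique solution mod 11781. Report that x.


Product of moduli M = 7 · 11 · 17 · 9 = 11781.
Merge one congruence at a time:
  Start: x ≡ 0 (mod 7).
  Combine with x ≡ 7 (mod 11); new modulus lcm = 77.
    Write x = 0 + 7·t and substitute into x ≡ 7 (mod 11): 7·t ≡ 7 − 0 = 7 (mod 11).
    The inverse of 7 mod 11 is 8 (since 7·8 = 56 = 5·11 + 1), so t ≡ 8·7 = 56 ≡ 1 (mod 11).
    Then x = 0 + 7·1 = 7, valid modulo lcm(7, 11) = 77: x ≡ 7 (mod 77).
  Combine with x ≡ 0 (mod 17); new modulus lcm = 1309.
    Write x = 7 + 77·t and substitute into x ≡ 0 (mod 17): 77·t ≡ 0 − 7 = -7 (mod 17).
    Reduce coefficients mod 17: 9·t ≡ 10 (mod 17).
    The inverse of 9 mod 17 is 2 (since 9·2 = 18 = 1·17 + 1), so t ≡ 2·10 = 20 ≡ 3 (mod 17).
    Then x = 7 + 77·3 = 238, valid modulo lcm(77, 17) = 1309: x ≡ 238 (mod 1309).
  Combine with x ≡ 8 (mod 9); new modulus lcm = 11781.
    Write x = 238 + 1309·t and substitute into x ≡ 8 (mod 9): 1309·t ≡ 8 − 238 = -230 (mod 9).
    Reduce coefficients mod 9: 4·t ≡ 4 (mod 9).
    The inverse of 4 mod 9 is 7 (since 4·7 = 28 = 3·9 + 1), so t ≡ 7·4 = 28 ≡ 1 (mod 9).
    Then x = 238 + 1309·1 = 1547, valid modulo lcm(1309, 9) = 11781: x ≡ 1547 (mod 11781).
Verify against each original: 1547 mod 7 = 0, 1547 mod 11 = 7, 1547 mod 17 = 0, 1547 mod 9 = 8.

x ≡ 1547 (mod 11781).


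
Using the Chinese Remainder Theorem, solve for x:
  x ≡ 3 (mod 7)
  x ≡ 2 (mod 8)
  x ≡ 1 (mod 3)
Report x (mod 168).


Moduli 7, 8, 3 are pairwise coprime; by CRT there is a unique solution modulo M = 7 · 8 · 3 = 168.
Solve pairwise, accumulating the modulus:
  Start with x ≡ 3 (mod 7).
  Combine with x ≡ 2 (mod 8): since gcd(7, 8) = 1, we get a unique residue mod 56.
    Write x = 3 + 7·t and substitute into x ≡ 2 (mod 8): 7·t ≡ 2 − 3 = -1 (mod 8).
    Reduce coefficients mod 8: 7·t ≡ 7 (mod 8).
    The inverse of 7 mod 8 is 7 (since 7·7 = 49 = 6·8 + 1), so t ≡ 7·7 = 49 ≡ 1 (mod 8).
    Then x = 3 + 7·1 = 10, valid modulo lcm(7, 8) = 56: x ≡ 10 (mod 56).
  Combine with x ≡ 1 (mod 3): since gcd(56, 3) = 1, we get a unique residue mod 168.
    Write x = 10 + 56·t and substitute into x ≡ 1 (mod 3): 56·t ≡ 1 − 10 = -9 (mod 3).
    Reduce coefficients mod 3: 2·t ≡ 0 (mod 3).
    The inverse of 2 mod 3 is 2 (since 2·2 = 4 = 1·3 + 1), so t ≡ 2·0 = 0 ≡ 0 (mod 3).
    Then x = 10 + 56·0 = 10, valid modulo lcm(56, 3) = 168: x ≡ 10 (mod 168).
Verify: 10 mod 7 = 3 ✓, 10 mod 8 = 2 ✓, 10 mod 3 = 1 ✓.

x ≡ 10 (mod 168).


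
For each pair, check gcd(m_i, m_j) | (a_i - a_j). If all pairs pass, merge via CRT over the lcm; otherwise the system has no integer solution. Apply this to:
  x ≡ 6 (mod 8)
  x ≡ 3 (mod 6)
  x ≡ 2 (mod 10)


Moduli 8, 6, 10 are not pairwise coprime, so CRT works modulo lcm(m_i) when all pairwise compatibility conditions hold.
Pairwise compatibility: gcd(m_i, m_j) must divide a_i - a_j for every pair.
Merge one congruence at a time:
  Start: x ≡ 6 (mod 8).
  Combine with x ≡ 3 (mod 6): gcd(8, 6) = 2, and 3 - 6 = -3 is NOT divisible by 2.
    ⇒ system is inconsistent (no integer solution).

No solution (the system is inconsistent).


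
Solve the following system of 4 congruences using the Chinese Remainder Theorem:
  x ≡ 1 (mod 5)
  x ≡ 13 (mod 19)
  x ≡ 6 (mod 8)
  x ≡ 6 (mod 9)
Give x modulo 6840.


Product of moduli M = 5 · 19 · 8 · 9 = 6840.
Merge one congruence at a time:
  Start: x ≡ 1 (mod 5).
  Combine with x ≡ 13 (mod 19); new modulus lcm = 95.
    Write x = 1 + 5·t and substitute into x ≡ 13 (mod 19): 5·t ≡ 13 − 1 = 12 (mod 19).
    The inverse of 5 mod 19 is 4 (since 5·4 = 20 = 1·19 + 1), so t ≡ 4·12 = 48 ≡ 10 (mod 19).
    Then x = 1 + 5·10 = 51, valid modulo lcm(5, 19) = 95: x ≡ 51 (mod 95).
  Combine with x ≡ 6 (mod 8); new modulus lcm = 760.
    Write x = 51 + 95·t and substitute into x ≡ 6 (mod 8): 95·t ≡ 6 − 51 = -45 (mod 8).
    Reduce coefficients mod 8: 7·t ≡ 3 (mod 8).
    The inverse of 7 mod 8 is 7 (since 7·7 = 49 = 6·8 + 1), so t ≡ 7·3 = 21 ≡ 5 (mod 8).
    Then x = 51 + 95·5 = 526, valid modulo lcm(95, 8) = 760: x ≡ 526 (mod 760).
  Combine with x ≡ 6 (mod 9); new modulus lcm = 6840.
    Write x = 526 + 760·t and substitute into x ≡ 6 (mod 9): 760·t ≡ 6 − 526 = -520 (mod 9).
    Reduce coefficients mod 9: 4·t ≡ 2 (mod 9).
    The inverse of 4 mod 9 is 7 (since 4·7 = 28 = 3·9 + 1), so t ≡ 7·2 = 14 ≡ 5 (mod 9).
    Then x = 526 + 760·5 = 4326, valid modulo lcm(760, 9) = 6840: x ≡ 4326 (mod 6840).
Verify against each original: 4326 mod 5 = 1, 4326 mod 19 = 13, 4326 mod 8 = 6, 4326 mod 9 = 6.

x ≡ 4326 (mod 6840).


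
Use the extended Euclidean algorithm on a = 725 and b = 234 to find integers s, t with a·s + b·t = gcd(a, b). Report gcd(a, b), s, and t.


Euclidean algorithm on (725, 234) — divide until remainder is 0:
  725 = 3 · 234 + 23
  234 = 10 · 23 + 4
  23 = 5 · 4 + 3
  4 = 1 · 3 + 1
  3 = 3 · 1 + 0
gcd(725, 234) = 1.
Track Bezout coefficients alongside the remainders: start with r₀ = 725 = a·1 + b·0 (s = 1, t = 0) and r₁ = 234 = a·0 + b·1 (s = 0, t = 1); each new remainder r_{k+1} = r_{k-1} − q_k·r_k inherits s_{k+1} = s_{k-1} − q_k·s_k, t_{k+1} = t_{k-1} − q_k·t_k, so r_k = a·s_k + b·t_k at every step:
  q = 3: r = 23, s = 1 − 3·0 = 1, t = 0 − 3·1 = -3  (check: 725·1 + 234·(-3) = 23)
  q = 10: r = 4, s = 0 − 10·1 = -10, t = 1 − 10·(-3) = 31  (check: 725·(-10) + 234·31 = 4)
  q = 5: r = 3, s = 1 − 5·(-10) = 51, t = -3 − 5·31 = -158  (check: 725·51 + 234·(-158) = 3)
  q = 1: r = 1, s = -10 − 1·51 = -61, t = 31 − 1·(-158) = 189  (check: 725·(-61) + 234·189 = 1)
The row with r = 1 (the gcd) gives the Bezout coefficients s = -61, t = 189.
Result: 725 · (-61) + 234 · (189) = 1.

gcd(725, 234) = 1; s = -61, t = 189 (check: 725·(-61) + 234·189 = 1).


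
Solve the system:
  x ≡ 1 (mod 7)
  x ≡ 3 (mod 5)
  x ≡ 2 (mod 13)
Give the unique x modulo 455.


Moduli 7, 5, 13 are pairwise coprime; by CRT there is a unique solution modulo M = 7 · 5 · 13 = 455.
Solve pairwise, accumulating the modulus:
  Start with x ≡ 1 (mod 7).
  Combine with x ≡ 3 (mod 5): since gcd(7, 5) = 1, we get a unique residue mod 35.
    Write x = 1 + 7·t and substitute into x ≡ 3 (mod 5): 7·t ≡ 3 − 1 = 2 (mod 5).
    Reduce coefficients mod 5: 2·t ≡ 2 (mod 5).
    The inverse of 2 mod 5 is 3 (since 2·3 = 6 = 1·5 + 1), so t ≡ 3·2 = 6 ≡ 1 (mod 5).
    Then x = 1 + 7·1 = 8, valid modulo lcm(7, 5) = 35: x ≡ 8 (mod 35).
  Combine with x ≡ 2 (mod 13): since gcd(35, 13) = 1, we get a unique residue mod 455.
    Write x = 8 + 35·t and substitute into x ≡ 2 (mod 13): 35·t ≡ 2 − 8 = -6 (mod 13).
    Reduce coefficients mod 13: 9·t ≡ 7 (mod 13).
    The inverse of 9 mod 13 is 3 (since 9·3 = 27 = 2·13 + 1), so t ≡ 3·7 = 21 ≡ 8 (mod 13).
    Then x = 8 + 35·8 = 288, valid modulo lcm(35, 13) = 455: x ≡ 288 (mod 455).
Verify: 288 mod 7 = 1 ✓, 288 mod 5 = 3 ✓, 288 mod 13 = 2 ✓.

x ≡ 288 (mod 455).


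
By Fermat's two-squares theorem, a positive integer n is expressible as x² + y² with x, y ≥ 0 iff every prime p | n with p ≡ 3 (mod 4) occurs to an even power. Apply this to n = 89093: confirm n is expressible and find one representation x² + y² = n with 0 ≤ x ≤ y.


Step 1: Factor n = 89093 = 41^2 · 53.
Step 2: Check the mod-4 condition on each prime factor: 41 ≡ 1 (mod 4), exponent 2; 53 ≡ 1 (mod 4), exponent 1.
All primes ≡ 3 (mod 4) appear to even exponent (or don't appear), so by the two-squares theorem n IS expressible as a sum of two squares.
Step 3: Build a representation. Here n = 41 · 41 · 53 is a product of primes ≡ 1 (mod 4). Each prime p ≡ 1 (mod 4) is itself a sum of two squares; find a² by testing p − a² for a perfect square:
  41: 41 − 1² = 40, 41 − 2² = 37, 41 − 3² = 32, 41 − 4² = 25 = 5² ⇒ 41 = 4² + 5².
  53: 53 − 1² = 52, 53 − 2² = 49 = 7² ⇒ 53 = 2² + 7².
  Combine using the Brahmagupta–Fibonacci identity (a² + b²)(c² + d²) = (ac − bd)² + (ad + bc)² = (ac + bd)² + (ad − bc)²:
  41 · 41 = 1681: from (4² + 5²)(4² + 5²), take (4·4 − 5·5, 4·5 + 5·4) = (16 − 25, 20 + 20) = (-9, 40); dropping signs (only squares matter) gives (9, 40); check 9² + 40² = 81 + 1600 = 1681 ✓.
  1681 · 53 = 89093: from (9² + 40²)(2² + 7²), take (9·2 − 40·7, 9·7 + 40·2) = (18 − 280, 63 + 80) = (-262, 143); dropping signs (only squares matter) gives (262, 143); check 262² + 143² = 68644 + 20449 = 89093 ✓.
Step 4: Order so x ≤ y and verify: 143² + 262² = 20449 + 68644 = 89093 = n. ✓

n = 89093 = 143² + 262² (one valid representation with x ≤ y).


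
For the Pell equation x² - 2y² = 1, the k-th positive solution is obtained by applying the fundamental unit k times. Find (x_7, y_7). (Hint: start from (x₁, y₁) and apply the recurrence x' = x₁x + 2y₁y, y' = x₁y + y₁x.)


Step 1: Find the fundamental solution (x₁, y₁) of x² - 2y² = 1.
  Expand √2 as a continued fraction. a₀ = ⌊√2⌋ = 1; iterate m_{k+1} = d_k·a_k − m_k, d_{k+1} = (2 − m_{k+1}²)/d_k, a_{k+1} = ⌊(a₀ + m_{k+1})/d_{k+1}⌋ (starting m₀ = 0, d₀ = 1), with convergents p_k = a_k·p_{k-1} + p_{k-2}, q_k = a_k·q_{k-1} + q_{k-2} (p₋₁ = 1, q₋₁ = 0):
  k = 0: a₀ = 1; p₀/q₀ = 1/1; p₀² − 2·q₀² = 1 − 2 = -1.
  k = 1: m = 1, d = 1, a = ⌊(1 + 1)/1⌋ = 2; p/q = (2·1 + 1)/(2·1 + 0) = 3/2; p² − 2·q² = 9 − 8 = 1.
  The first convergent with p² − 2·q² = 1 gives the fundamental solution (x₁, y₁) = (3, 2).
Step 2: Apply the recurrence (x_{n+1}, y_{n+1}) = (x₁x_n + 2y₁y_n, x₁y_n + y₁x_n) repeatedly.
  From (x_1, y_1) = (3, 2): x_2 = 3·3 + 2·2·2 = 17; y_2 = 3·2 + 2·3 = 12.
  From (x_2, y_2) = (17, 12): x_3 = 3·17 + 2·2·12 = 99; y_3 = 3·12 + 2·17 = 70.
  From (x_3, y_3) = (99, 70): x_4 = 3·99 + 2·2·70 = 577; y_4 = 3·70 + 2·99 = 408.
  From (x_4, y_4) = (577, 408): x_5 = 3·577 + 2·2·408 = 3363; y_5 = 3·408 + 2·577 = 2378.
  From (x_5, y_5) = (3363, 2378): x_6 = 3·3363 + 2·2·2378 = 19601; y_6 = 3·2378 + 2·3363 = 13860.
  From (x_6, y_6) = (19601, 13860): x_7 = 3·19601 + 2·2·13860 = 114243; y_7 = 3·13860 + 2·19601 = 80782.
Step 3: Verify x_7² - 2·y_7² = 13051463049 - 13051463048 = 1 (should be 1). ✓

(x_1, y_1) = (3, 2); (x_7, y_7) = (114243, 80782).


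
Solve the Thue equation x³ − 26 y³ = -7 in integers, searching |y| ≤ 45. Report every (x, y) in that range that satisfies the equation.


The equation is x³ - 26y³ = -7. For fixed y, x³ = 26·y³ − 7, so a solution requires the RHS to be a perfect cube.
Strategy: iterate y from -45 to 45, compute RHS = 26·y³ − 7, and check whether it is a (positive or negative) perfect cube.
Check small values of y:
  y = 0: RHS = -7 is not a perfect cube.
  y = 1: RHS = 19 is not a perfect cube.
  y = -1: RHS = -33 is not a perfect cube.
  y = 2: RHS = 201 is not a perfect cube.
  y = -2: RHS = -215 is not a perfect cube.
  y = 3: RHS = 695 is not a perfect cube.
  y = -3: RHS = -709 is not a perfect cube.
Continuing the search up to |y| = 45 finds no solutions either.
No (x, y) in the scanned range satisfies the equation.

No integer solutions with |y| ≤ 45.


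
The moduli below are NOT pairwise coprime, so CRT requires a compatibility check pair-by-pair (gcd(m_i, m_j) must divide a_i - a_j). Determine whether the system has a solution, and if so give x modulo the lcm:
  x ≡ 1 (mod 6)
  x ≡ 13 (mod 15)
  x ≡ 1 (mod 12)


Moduli 6, 15, 12 are not pairwise coprime, so CRT works modulo lcm(m_i) when all pairwise compatibility conditions hold.
Pairwise compatibility: gcd(m_i, m_j) must divide a_i - a_j for every pair.
Merge one congruence at a time:
  Start: x ≡ 1 (mod 6).
  Combine with x ≡ 13 (mod 15): gcd(6, 15) = 3; 13 - 1 = 12, which IS divisible by 3, so compatible.
    Write x = 1 + 6·t and substitute into x ≡ 13 (mod 15): 6·t ≡ 13 − 1 = 12 (mod 15).
    Divide the congruence (and modulus) by g = 3: 2·t ≡ 4 (mod 5).
    The inverse of 2 mod 5 is 3 (since 2·3 = 6 = 1·5 + 1), so t ≡ 3·4 = 12 ≡ 2 (mod 5).
    Then x = 1 + 6·2 = 13, valid modulo lcm(6, 15) = 30: x ≡ 13 (mod 30).
  Combine with x ≡ 1 (mod 12): gcd(30, 12) = 6; 1 - 13 = -12, which IS divisible by 6, so compatible.
    Write x = 13 + 30·t and substitute into x ≡ 1 (mod 12): 30·t ≡ 1 − 13 = -12 (mod 12).
    Divide the congruence (and modulus) by g = 6: 5·t ≡ -2 (mod 2).
    Reduce coefficients mod 2: 1·t ≡ 0 (mod 2).
    So t ≡ 0 (mod 2).
    Then x = 13 + 30·0 = 13, valid modulo lcm(30, 12) = 60: x ≡ 13 (mod 60).
Verify: 13 mod 6 = 1, 13 mod 15 = 13, 13 mod 12 = 1.

x ≡ 13 (mod 60).


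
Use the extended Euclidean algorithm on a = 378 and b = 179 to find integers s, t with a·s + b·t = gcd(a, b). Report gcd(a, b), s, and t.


Euclidean algorithm on (378, 179) — divide until remainder is 0:
  378 = 2 · 179 + 20
  179 = 8 · 20 + 19
  20 = 1 · 19 + 1
  19 = 19 · 1 + 0
gcd(378, 179) = 1.
Track Bezout coefficients alongside the remainders: start with r₀ = 378 = a·1 + b·0 (s = 1, t = 0) and r₁ = 179 = a·0 + b·1 (s = 0, t = 1); each new remainder r_{k+1} = r_{k-1} − q_k·r_k inherits s_{k+1} = s_{k-1} − q_k·s_k, t_{k+1} = t_{k-1} − q_k·t_k, so r_k = a·s_k + b·t_k at every step:
  q = 2: r = 20, s = 1 − 2·0 = 1, t = 0 − 2·1 = -2  (check: 378·1 + 179·(-2) = 20)
  q = 8: r = 19, s = 0 − 8·1 = -8, t = 1 − 8·(-2) = 17  (check: 378·(-8) + 179·17 = 19)
  q = 1: r = 1, s = 1 − 1·(-8) = 9, t = -2 − 1·17 = -19  (check: 378·9 + 179·(-19) = 1)
The row with r = 1 (the gcd) gives the Bezout coefficients s = 9, t = -19.
Result: 378 · (9) + 179 · (-19) = 1.

gcd(378, 179) = 1; s = 9, t = -19 (check: 378·9 + 179·(-19) = 1).


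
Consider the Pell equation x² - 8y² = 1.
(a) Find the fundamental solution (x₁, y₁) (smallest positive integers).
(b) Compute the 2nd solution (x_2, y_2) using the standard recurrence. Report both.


Step 1: Find the fundamental solution (x₁, y₁) of x² - 8y² = 1.
  Expand √8 as a continued fraction. a₀ = ⌊√8⌋ = 2; iterate m_{k+1} = d_k·a_k − m_k, d_{k+1} = (8 − m_{k+1}²)/d_k, a_{k+1} = ⌊(a₀ + m_{k+1})/d_{k+1}⌋ (starting m₀ = 0, d₀ = 1), with convergents p_k = a_k·p_{k-1} + p_{k-2}, q_k = a_k·q_{k-1} + q_{k-2} (p₋₁ = 1, q₋₁ = 0):
  k = 0: a₀ = 2; p₀/q₀ = 2/1; p₀² − 8·q₀² = 4 − 8 = -4.
  k = 1: m = 2, d = 4, a = ⌊(2 + 2)/4⌋ = 1; p/q = (1·2 + 1)/(1·1 + 0) = 3/1; p² − 8·q² = 9 − 8 = 1.
  The first convergent with p² − 8·q² = 1 gives the fundamental solution (x₁, y₁) = (3, 1).
Step 2: Apply the recurrence (x_{n+1}, y_{n+1}) = (x₁x_n + 8y₁y_n, x₁y_n + y₁x_n) repeatedly.
  From (x_1, y_1) = (3, 1): x_2 = 3·3 + 8·1·1 = 17; y_2 = 3·1 + 1·3 = 6.
Step 3: Verify x_2² - 8·y_2² = 289 - 288 = 1 (should be 1). ✓

(x_1, y_1) = (3, 1); (x_2, y_2) = (17, 6).


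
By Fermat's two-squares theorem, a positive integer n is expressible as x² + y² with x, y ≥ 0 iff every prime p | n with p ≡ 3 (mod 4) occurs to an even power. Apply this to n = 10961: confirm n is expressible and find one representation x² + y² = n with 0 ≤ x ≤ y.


Step 1: Factor n = 10961 = 97 · 113.
Step 2: Check the mod-4 condition on each prime factor: 97 ≡ 1 (mod 4), exponent 1; 113 ≡ 1 (mod 4), exponent 1.
All primes ≡ 3 (mod 4) appear to even exponent (or don't appear), so by the two-squares theorem n IS expressible as a sum of two squares.
Step 3: Build a representation. Here n = 97 · 113 is a product of primes ≡ 1 (mod 4). Each prime p ≡ 1 (mod 4) is itself a sum of two squares; find a² by testing p − a² for a perfect square:
  97: 97 − 1² = 96, 97 − 2² = 93, 97 − 3² = 88, 97 − 4² = 81 = 9² ⇒ 97 = 4² + 9².
  113: 113 − 1² = 112, 113 − 2² = 109, 113 − 3² = 104, 113 − 4² = 97, 113 − 5² = 88, 113 − 6² = 77, 113 − 7² = 64 = 8² ⇒ 113 = 7² + 8².
  Combine using the Brahmagupta–Fibonacci identity (a² + b²)(c² + d²) = (ac − bd)² + (ad + bc)² = (ac + bd)² + (ad − bc)²:
  97 · 113 = 10961: from (4² + 9²)(7² + 8²), take (4·7 − 9·8, 4·8 + 9·7) = (28 − 72, 32 + 63) = (-44, 95); dropping signs (only squares matter) gives (44, 95); check 44² + 95² = 1936 + 9025 = 10961 ✓.
Step 4: Order so x ≤ y and verify: 44² + 95² = 1936 + 9025 = 10961 = n. ✓

n = 10961 = 44² + 95² (one valid representation with x ≤ y).


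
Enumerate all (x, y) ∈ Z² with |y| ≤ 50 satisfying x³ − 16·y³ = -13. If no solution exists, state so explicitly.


The equation is x³ - 16y³ = -13. For fixed y, x³ = 16·y³ − 13, so a solution requires the RHS to be a perfect cube.
Strategy: iterate y from -50 to 50, compute RHS = 16·y³ − 13, and check whether it is a (positive or negative) perfect cube.
Check small values of y:
  y = 0: RHS = -13 is not a perfect cube.
  y = 1: RHS = 3 is not a perfect cube.
  y = -1: RHS = -29 is not a perfect cube.
  y = 2: RHS = 115 is not a perfect cube.
  y = -2: RHS = -141 is not a perfect cube.
  y = 3: RHS = 419 is not a perfect cube.
  y = -3: RHS = -445 is not a perfect cube.
Continuing the search up to |y| = 50 finds no solutions either.
No (x, y) in the scanned range satisfies the equation.

No integer solutions with |y| ≤ 50.


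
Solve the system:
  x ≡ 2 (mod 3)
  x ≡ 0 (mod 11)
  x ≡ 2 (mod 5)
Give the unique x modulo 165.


Moduli 3, 11, 5 are pairwise coprime; by CRT there is a unique solution modulo M = 3 · 11 · 5 = 165.
Solve pairwise, accumulating the modulus:
  Start with x ≡ 2 (mod 3).
  Combine with x ≡ 0 (mod 11): since gcd(3, 11) = 1, we get a unique residue mod 33.
    Write x = 2 + 3·t and substitute into x ≡ 0 (mod 11): 3·t ≡ 0 − 2 = -2 (mod 11).
    Reduce coefficients mod 11: 3·t ≡ 9 (mod 11).
    The inverse of 3 mod 11 is 4 (since 3·4 = 12 = 1·11 + 1), so t ≡ 4·9 = 36 ≡ 3 (mod 11).
    Then x = 2 + 3·3 = 11, valid modulo lcm(3, 11) = 33: x ≡ 11 (mod 33).
  Combine with x ≡ 2 (mod 5): since gcd(33, 5) = 1, we get a unique residue mod 165.
    Write x = 11 + 33·t and substitute into x ≡ 2 (mod 5): 33·t ≡ 2 − 11 = -9 (mod 5).
    Reduce coefficients mod 5: 3·t ≡ 1 (mod 5).
    The inverse of 3 mod 5 is 2 (since 3·2 = 6 = 1·5 + 1), so t ≡ 2·1 = 2 ≡ 2 (mod 5).
    Then x = 11 + 33·2 = 77, valid modulo lcm(33, 5) = 165: x ≡ 77 (mod 165).
Verify: 77 mod 3 = 2 ✓, 77 mod 11 = 0 ✓, 77 mod 5 = 2 ✓.

x ≡ 77 (mod 165).


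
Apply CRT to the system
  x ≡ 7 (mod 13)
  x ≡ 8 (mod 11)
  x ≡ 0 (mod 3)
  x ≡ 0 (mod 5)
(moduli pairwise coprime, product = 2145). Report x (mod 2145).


Product of moduli M = 13 · 11 · 3 · 5 = 2145.
Merge one congruence at a time:
  Start: x ≡ 7 (mod 13).
  Combine with x ≡ 8 (mod 11); new modulus lcm = 143.
    Write x = 7 + 13·t and substitute into x ≡ 8 (mod 11): 13·t ≡ 8 − 7 = 1 (mod 11).
    Reduce coefficients mod 11: 2·t ≡ 1 (mod 11).
    The inverse of 2 mod 11 is 6 (since 2·6 = 12 = 1·11 + 1), so t ≡ 6·1 = 6 ≡ 6 (mod 11).
    Then x = 7 + 13·6 = 85, valid modulo lcm(13, 11) = 143: x ≡ 85 (mod 143).
  Combine with x ≡ 0 (mod 3); new modulus lcm = 429.
    Write x = 85 + 143·t and substitute into x ≡ 0 (mod 3): 143·t ≡ 0 − 85 = -85 (mod 3).
    Reduce coefficients mod 3: 2·t ≡ 2 (mod 3).
    The inverse of 2 mod 3 is 2 (since 2·2 = 4 = 1·3 + 1), so t ≡ 2·2 = 4 ≡ 1 (mod 3).
    Then x = 85 + 143·1 = 228, valid modulo lcm(143, 3) = 429: x ≡ 228 (mod 429).
  Combine with x ≡ 0 (mod 5); new modulus lcm = 2145.
    Write x = 228 + 429·t and substitute into x ≡ 0 (mod 5): 429·t ≡ 0 − 228 = -228 (mod 5).
    Reduce coefficients mod 5: 4·t ≡ 2 (mod 5).
    The inverse of 4 mod 5 is 4 (since 4·4 = 16 = 3·5 + 1), so t ≡ 4·2 = 8 ≡ 3 (mod 5).
    Then x = 228 + 429·3 = 1515, valid modulo lcm(429, 5) = 2145: x ≡ 1515 (mod 2145).
Verify against each original: 1515 mod 13 = 7, 1515 mod 11 = 8, 1515 mod 3 = 0, 1515 mod 5 = 0.

x ≡ 1515 (mod 2145).


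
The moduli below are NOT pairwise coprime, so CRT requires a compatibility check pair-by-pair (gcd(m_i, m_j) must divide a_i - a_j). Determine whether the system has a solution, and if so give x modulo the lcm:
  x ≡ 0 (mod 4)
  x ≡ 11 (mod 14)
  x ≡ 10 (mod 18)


Moduli 4, 14, 18 are not pairwise coprime, so CRT works modulo lcm(m_i) when all pairwise compatibility conditions hold.
Pairwise compatibility: gcd(m_i, m_j) must divide a_i - a_j for every pair.
Merge one congruence at a time:
  Start: x ≡ 0 (mod 4).
  Combine with x ≡ 11 (mod 14): gcd(4, 14) = 2, and 11 - 0 = 11 is NOT divisible by 2.
    ⇒ system is inconsistent (no integer solution).

No solution (the system is inconsistent).


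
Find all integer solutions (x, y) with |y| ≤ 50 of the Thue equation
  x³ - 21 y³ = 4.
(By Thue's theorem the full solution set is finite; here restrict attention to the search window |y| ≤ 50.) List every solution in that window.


The equation is x³ - 21y³ = 4. For fixed y, x³ = 21·y³ + 4, so a solution requires the RHS to be a perfect cube.
Strategy: iterate y from -50 to 50, compute RHS = 21·y³ + 4, and check whether it is a (positive or negative) perfect cube.
Check small values of y:
  y = 0: RHS = 4 is not a perfect cube.
  y = 1: RHS = 25 is not a perfect cube.
  y = -1: RHS = -17 is not a perfect cube.
  y = 2: RHS = 172 is not a perfect cube.
  y = -2: RHS = -164 is not a perfect cube.
  y = 3: RHS = 571 is not a perfect cube.
  y = -3: RHS = -563 is not a perfect cube.
Continuing the search up to |y| = 50 finds no solutions either.
No (x, y) in the scanned range satisfies the equation.

No integer solutions with |y| ≤ 50.


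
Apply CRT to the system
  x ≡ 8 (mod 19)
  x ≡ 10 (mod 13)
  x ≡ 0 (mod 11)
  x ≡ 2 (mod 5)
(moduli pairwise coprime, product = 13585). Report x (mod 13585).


Product of moduli M = 19 · 13 · 11 · 5 = 13585.
Merge one congruence at a time:
  Start: x ≡ 8 (mod 19).
  Combine with x ≡ 10 (mod 13); new modulus lcm = 247.
    Write x = 8 + 19·t and substitute into x ≡ 10 (mod 13): 19·t ≡ 10 − 8 = 2 (mod 13).
    Reduce coefficients mod 13: 6·t ≡ 2 (mod 13).
    The inverse of 6 mod 13 is 11 (since 6·11 = 66 = 5·13 + 1), so t ≡ 11·2 = 22 ≡ 9 (mod 13).
    Then x = 8 + 19·9 = 179, valid modulo lcm(19, 13) = 247: x ≡ 179 (mod 247).
  Combine with x ≡ 0 (mod 11); new modulus lcm = 2717.
    Write x = 179 + 247·t and substitute into x ≡ 0 (mod 11): 247·t ≡ 0 − 179 = -179 (mod 11).
    Reduce coefficients mod 11: 5·t ≡ 8 (mod 11).
    The inverse of 5 mod 11 is 9 (since 5·9 = 45 = 4·11 + 1), so t ≡ 9·8 = 72 ≡ 6 (mod 11).
    Then x = 179 + 247·6 = 1661, valid modulo lcm(247, 11) = 2717: x ≡ 1661 (mod 2717).
  Combine with x ≡ 2 (mod 5); new modulus lcm = 13585.
    Write x = 1661 + 2717·t and substitute into x ≡ 2 (mod 5): 2717·t ≡ 2 − 1661 = -1659 (mod 5).
    Reduce coefficients mod 5: 2·t ≡ 1 (mod 5).
    The inverse of 2 mod 5 is 3 (since 2·3 = 6 = 1·5 + 1), so t ≡ 3·1 = 3 ≡ 3 (mod 5).
    Then x = 1661 + 2717·3 = 9812, valid modulo lcm(2717, 5) = 13585: x ≡ 9812 (mod 13585).
Verify against each original: 9812 mod 19 = 8, 9812 mod 13 = 10, 9812 mod 11 = 0, 9812 mod 5 = 2.

x ≡ 9812 (mod 13585).


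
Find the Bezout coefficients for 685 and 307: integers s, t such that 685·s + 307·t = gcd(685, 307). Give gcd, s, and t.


Euclidean algorithm on (685, 307) — divide until remainder is 0:
  685 = 2 · 307 + 71
  307 = 4 · 71 + 23
  71 = 3 · 23 + 2
  23 = 11 · 2 + 1
  2 = 2 · 1 + 0
gcd(685, 307) = 1.
Track Bezout coefficients alongside the remainders: start with r₀ = 685 = a·1 + b·0 (s = 1, t = 0) and r₁ = 307 = a·0 + b·1 (s = 0, t = 1); each new remainder r_{k+1} = r_{k-1} − q_k·r_k inherits s_{k+1} = s_{k-1} − q_k·s_k, t_{k+1} = t_{k-1} − q_k·t_k, so r_k = a·s_k + b·t_k at every step:
  q = 2: r = 71, s = 1 − 2·0 = 1, t = 0 − 2·1 = -2  (check: 685·1 + 307·(-2) = 71)
  q = 4: r = 23, s = 0 − 4·1 = -4, t = 1 − 4·(-2) = 9  (check: 685·(-4) + 307·9 = 23)
  q = 3: r = 2, s = 1 − 3·(-4) = 13, t = -2 − 3·9 = -29  (check: 685·13 + 307·(-29) = 2)
  q = 11: r = 1, s = -4 − 11·13 = -147, t = 9 − 11·(-29) = 328  (check: 685·(-147) + 307·328 = 1)
The row with r = 1 (the gcd) gives the Bezout coefficients s = -147, t = 328.
Result: 685 · (-147) + 307 · (328) = 1.

gcd(685, 307) = 1; s = -147, t = 328 (check: 685·(-147) + 307·328 = 1).


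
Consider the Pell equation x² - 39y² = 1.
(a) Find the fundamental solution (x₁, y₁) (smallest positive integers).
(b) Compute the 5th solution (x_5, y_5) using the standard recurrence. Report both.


Step 1: Find the fundamental solution (x₁, y₁) of x² - 39y² = 1.
  Expand √39 as a continued fraction. a₀ = ⌊√39⌋ = 6; iterate m_{k+1} = d_k·a_k − m_k, d_{k+1} = (39 − m_{k+1}²)/d_k, a_{k+1} = ⌊(a₀ + m_{k+1})/d_{k+1}⌋ (starting m₀ = 0, d₀ = 1), with convergents p_k = a_k·p_{k-1} + p_{k-2}, q_k = a_k·q_{k-1} + q_{k-2} (p₋₁ = 1, q₋₁ = 0):
  k = 0: a₀ = 6; p₀/q₀ = 6/1; p₀² − 39·q₀² = 36 − 39 = -3.
  k = 1: m = 6, d = 3, a = ⌊(6 + 6)/3⌋ = 4; p/q = (4·6 + 1)/(4·1 + 0) = 25/4; p² − 39·q² = 625 − 624 = 1.
  The first convergent with p² − 39·q² = 1 gives the fundamental solution (x₁, y₁) = (25, 4).
Step 2: Apply the recurrence (x_{n+1}, y_{n+1}) = (x₁x_n + 39y₁y_n, x₁y_n + y₁x_n) repeatedly.
  From (x_1, y_1) = (25, 4): x_2 = 25·25 + 39·4·4 = 1249; y_2 = 25·4 + 4·25 = 200.
  From (x_2, y_2) = (1249, 200): x_3 = 25·1249 + 39·4·200 = 62425; y_3 = 25·200 + 4·1249 = 9996.
  From (x_3, y_3) = (62425, 9996): x_4 = 25·62425 + 39·4·9996 = 3120001; y_4 = 25·9996 + 4·62425 = 499600.
  From (x_4, y_4) = (3120001, 499600): x_5 = 25·3120001 + 39·4·499600 = 155937625; y_5 = 25·499600 + 4·3120001 = 24970004.
Step 3: Verify x_5² - 39·y_5² = 24316542890640625 - 24316542890640624 = 1 (should be 1). ✓

(x_1, y_1) = (25, 4); (x_5, y_5) = (155937625, 24970004).
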